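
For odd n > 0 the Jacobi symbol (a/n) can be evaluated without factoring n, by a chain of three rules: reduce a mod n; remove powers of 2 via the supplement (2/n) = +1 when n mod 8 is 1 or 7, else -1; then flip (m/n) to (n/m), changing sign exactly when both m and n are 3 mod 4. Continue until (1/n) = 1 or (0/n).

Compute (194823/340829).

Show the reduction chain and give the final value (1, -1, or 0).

flip (194823/340829) -> (340829/194823): both odd, 194823 mod 4 = 3, 340829 mod 4 = 1, so the flip contributes +1; sign now +1
(340829/194823): 340829 mod 194823 = 146006, so (340829/194823) = (146006/194823)
factor out 2^1: 146006 = 2^1·73003; with 194823 mod 8 = 7, (2/194823) = +1; sign now +1; continue with (73003/194823)
flip (73003/194823) -> (194823/73003): both odd, 73003 mod 4 = 3, 194823 mod 4 = 3, so the flip contributes -1; sign now -1
(194823/73003): 194823 mod 73003 = 48817, so (194823/73003) = (48817/73003)
flip (48817/73003) -> (73003/48817): both odd, 48817 mod 4 = 1, 73003 mod 4 = 3, so the flip contributes +1; sign now -1
(73003/48817): 73003 mod 48817 = 24186, so (73003/48817) = (24186/48817)
factor out 2^1: 24186 = 2^1·12093; with 48817 mod 8 = 1, (2/48817) = +1; sign now -1; continue with (12093/48817)
flip (12093/48817) -> (48817/12093): both odd, 12093 mod 4 = 1, 48817 mod 4 = 1, so the flip contributes +1; sign now -1
(48817/12093): 48817 mod 12093 = 445, so (48817/12093) = (445/12093)
flip (445/12093) -> (12093/445): both odd, 445 mod 4 = 1, 12093 mod 4 = 1, so the flip contributes +1; sign now -1
(12093/445): 12093 mod 445 = 78, so (12093/445) = (78/445)
factor out 2^1: 78 = 2^1·39; with 445 mod 8 = 5, (2/445) = -1; sign now +1; continue with (39/445)
flip (39/445) -> (445/39): both odd, 39 mod 4 = 3, 445 mod 4 = 1, so the flip contributes +1; sign now +1
(445/39): 445 mod 39 = 16, so (445/39) = (16/39)
factor out 2^4: 16 = 2^4·1; with 39 mod 8 = 7, (2/39) = +1; sign now +1; continue with (1/39)
reached (1/39) = 1, so the symbol is +1

1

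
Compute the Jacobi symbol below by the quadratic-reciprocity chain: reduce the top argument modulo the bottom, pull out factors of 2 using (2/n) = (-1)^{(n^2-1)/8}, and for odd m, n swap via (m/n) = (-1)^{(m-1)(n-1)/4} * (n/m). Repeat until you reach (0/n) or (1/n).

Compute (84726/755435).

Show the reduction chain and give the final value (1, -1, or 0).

1

84726 = 2^1·42363; (2/755435) = -1 since 755435 mod 8 = 3, so (84726/755435) = (-1)^1·(42363/755435); sign now -1
reciprocity: (42363/755435) = -1·(755435/42363) since 42363 mod 4 = 3, 755435 mod 4 = 3; sign now +1
(755435/42363) = (35264/42363)   [reduce mod 42363]
35264 = 2^6·551; (2/42363) = -1 since 42363 mod 8 = 3, so (35264/42363) = (-1)^6·(551/42363); sign now +1
reciprocity: (551/42363) = -1·(42363/551) since 551 mod 4 = 3, 42363 mod 4 = 3; sign now -1
(42363/551) = (487/551)   [reduce mod 551]
reciprocity: (487/551) = -1·(551/487) since 487 mod 4 = 3, 551 mod 4 = 3; sign now +1
(551/487) = (64/487)   [reduce mod 487]
64 = 2^6·1; (2/487) = +1 since 487 mod 8 = 7, so (64/487) = (+1)^6·(1/487); sign now +1
(1/487) = 1; final value = sign = +1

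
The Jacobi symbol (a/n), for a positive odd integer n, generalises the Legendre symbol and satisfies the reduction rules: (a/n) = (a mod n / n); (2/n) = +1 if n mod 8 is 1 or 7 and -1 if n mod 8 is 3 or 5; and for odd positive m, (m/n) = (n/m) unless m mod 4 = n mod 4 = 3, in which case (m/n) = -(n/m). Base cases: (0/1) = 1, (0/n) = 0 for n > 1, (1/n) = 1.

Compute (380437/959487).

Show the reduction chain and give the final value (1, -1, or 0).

reciprocity: (380437/959487) = +1·(959487/380437) since 380437 mod 4 = 1, 959487 mod 4 = 3; sign now +1
(959487/380437) = (198613/380437)   [reduce mod 380437]
reciprocity: (198613/380437) = +1·(380437/198613) since 198613 mod 4 = 1, 380437 mod 4 = 1; sign now +1
(380437/198613) = (181824/198613)   [reduce mod 198613]
181824 = 2^6·2841; (2/198613) = -1 since 198613 mod 8 = 5, so (181824/198613) = (-1)^6·(2841/198613); sign now +1
reciprocity: (2841/198613) = +1·(198613/2841) since 2841 mod 4 = 1, 198613 mod 4 = 1; sign now +1
(198613/2841) = (2584/2841)   [reduce mod 2841]
2584 = 2^3·323; (2/2841) = +1 since 2841 mod 8 = 1, so (2584/2841) = (+1)^3·(323/2841); sign now +1
reciprocity: (323/2841) = +1·(2841/323) since 323 mod 4 = 3, 2841 mod 4 = 1; sign now +1
(2841/323) = (257/323)   [reduce mod 323]
reciprocity: (257/323) = +1·(323/257) since 257 mod 4 = 1, 323 mod 4 = 3; sign now +1
(323/257) = (66/257)   [reduce mod 257]
66 = 2^1·33; (2/257) = +1 since 257 mod 8 = 1, so (66/257) = (+1)^1·(33/257); sign now +1
reciprocity: (33/257) = +1·(257/33) since 33 mod 4 = 1, 257 mod 4 = 1; sign now +1
(257/33) = (26/33)   [reduce mod 33]
26 = 2^1·13; (2/33) = +1 since 33 mod 8 = 1, so (26/33) = (+1)^1·(13/33); sign now +1
reciprocity: (13/33) = +1·(33/13) since 13 mod 4 = 1, 33 mod 4 = 1; sign now +1
(33/13) = (7/13)   [reduce mod 13]
reciprocity: (7/13) = +1·(13/7) since 7 mod 4 = 3, 13 mod 4 = 1; sign now +1
(13/7) = (6/7)   [reduce mod 7]
6 = 2^1·3; (2/7) = +1 since 7 mod 8 = 7, so (6/7) = (+1)^1·(3/7); sign now +1
reciprocity: (3/7) = -1·(7/3) since 3 mod 4 = 3, 7 mod 4 = 3; sign now -1
(7/3) = (1/3)   [reduce mod 3]
(1/3) = 1; final value = sign = -1

-1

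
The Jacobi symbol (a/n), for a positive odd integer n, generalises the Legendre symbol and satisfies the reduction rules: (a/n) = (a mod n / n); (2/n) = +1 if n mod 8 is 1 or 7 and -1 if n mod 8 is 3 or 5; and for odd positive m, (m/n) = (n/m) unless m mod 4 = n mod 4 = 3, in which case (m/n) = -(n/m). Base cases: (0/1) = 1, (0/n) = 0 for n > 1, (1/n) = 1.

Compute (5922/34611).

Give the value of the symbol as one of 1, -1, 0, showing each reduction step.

0

5922 = 2^1·2961; (2/34611) = -1 since 34611 mod 8 = 3, so (5922/34611) = (-1)^1·(2961/34611); sign now -1
reciprocity: (2961/34611) = +1·(34611/2961) since 2961 mod 4 = 1, 34611 mod 4 = 3; sign now -1
(34611/2961) = (2040/2961)   [reduce mod 2961]
2040 = 2^3·255; (2/2961) = +1 since 2961 mod 8 = 1, so (2040/2961) = (+1)^3·(255/2961); sign now -1
reciprocity: (255/2961) = +1·(2961/255) since 255 mod 4 = 3, 2961 mod 4 = 1; sign now -1
(2961/255) = (156/255)   [reduce mod 255]
156 = 2^2·39; (2/255) = +1 since 255 mod 8 = 7, so (156/255) = (+1)^2·(39/255); sign now -1
reciprocity: (39/255) = -1·(255/39) since 39 mod 4 = 3, 255 mod 4 = 3; sign now +1
(255/39) = (21/39)   [reduce mod 39]
reciprocity: (21/39) = +1·(39/21) since 21 mod 4 = 1, 39 mod 4 = 3; sign now +1
(39/21) = (18/21)   [reduce mod 21]
18 = 2^1·9; (2/21) = -1 since 21 mod 8 = 5, so (18/21) = (-1)^1·(9/21); sign now -1
reciprocity: (9/21) = +1·(21/9) since 9 mod 4 = 1, 21 mod 4 = 1; sign now -1
(21/9) = (3/9)   [reduce mod 9]
reciprocity: (3/9) = +1·(9/3) since 3 mod 4 = 3, 9 mod 4 = 1; sign now -1
(9/3) = (0/3)   [reduce mod 3]
(0/3) = 0   [gcd(a, n) > 1]; final value = 0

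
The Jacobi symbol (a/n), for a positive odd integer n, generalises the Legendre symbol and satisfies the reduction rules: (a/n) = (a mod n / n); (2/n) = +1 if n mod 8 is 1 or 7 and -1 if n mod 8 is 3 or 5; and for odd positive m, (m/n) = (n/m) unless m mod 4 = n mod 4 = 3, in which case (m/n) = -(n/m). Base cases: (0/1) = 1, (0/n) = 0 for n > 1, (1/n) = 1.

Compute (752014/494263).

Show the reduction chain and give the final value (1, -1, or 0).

-1

(752014/494263): 752014 mod 494263 = 257751, so (752014/494263) = (257751/494263)
flip (257751/494263) -> (494263/257751): both odd, 257751 mod 4 = 3, 494263 mod 4 = 3, so the flip contributes -1; sign now -1
(494263/257751): 494263 mod 257751 = 236512, so (494263/257751) = (236512/257751)
factor out 2^5: 236512 = 2^5·7391; with 257751 mod 8 = 7, (2/257751) = +1; sign now -1; continue with (7391/257751)
flip (7391/257751) -> (257751/7391): both odd, 7391 mod 4 = 3, 257751 mod 4 = 3, so the flip contributes -1; sign now +1
(257751/7391): 257751 mod 7391 = 6457, so (257751/7391) = (6457/7391)
flip (6457/7391) -> (7391/6457): both odd, 6457 mod 4 = 1, 7391 mod 4 = 3, so the flip contributes +1; sign now +1
(7391/6457): 7391 mod 6457 = 934, so (7391/6457) = (934/6457)
factor out 2^1: 934 = 2^1·467; with 6457 mod 8 = 1, (2/6457) = +1; sign now +1; continue with (467/6457)
flip (467/6457) -> (6457/467): both odd, 467 mod 4 = 3, 6457 mod 4 = 1, so the flip contributes +1; sign now +1
(6457/467): 6457 mod 467 = 386, so (6457/467) = (386/467)
factor out 2^1: 386 = 2^1·193; with 467 mod 8 = 3, (2/467) = -1; sign now -1; continue with (193/467)
flip (193/467) -> (467/193): both odd, 193 mod 4 = 1, 467 mod 4 = 3, so the flip contributes +1; sign now -1
(467/193): 467 mod 193 = 81, so (467/193) = (81/193)
flip (81/193) -> (193/81): both odd, 81 mod 4 = 1, 193 mod 4 = 1, so the flip contributes +1; sign now -1
(193/81): 193 mod 81 = 31, so (193/81) = (31/81)
flip (31/81) -> (81/31): both odd, 31 mod 4 = 3, 81 mod 4 = 1, so the flip contributes +1; sign now -1
(81/31): 81 mod 31 = 19, so (81/31) = (19/31)
flip (19/31) -> (31/19): both odd, 19 mod 4 = 3, 31 mod 4 = 3, so the flip contributes -1; sign now +1
(31/19): 31 mod 19 = 12, so (31/19) = (12/19)
factor out 2^2: 12 = 2^2·3; with 19 mod 8 = 3, (2/19) = -1; sign now +1; continue with (3/19)
flip (3/19) -> (19/3): both odd, 3 mod 4 = 3, 19 mod 4 = 3, so the flip contributes -1; sign now -1
(19/3): 19 mod 3 = 1, so (19/3) = (1/3)
reached (1/3) = 1, so the symbol is -1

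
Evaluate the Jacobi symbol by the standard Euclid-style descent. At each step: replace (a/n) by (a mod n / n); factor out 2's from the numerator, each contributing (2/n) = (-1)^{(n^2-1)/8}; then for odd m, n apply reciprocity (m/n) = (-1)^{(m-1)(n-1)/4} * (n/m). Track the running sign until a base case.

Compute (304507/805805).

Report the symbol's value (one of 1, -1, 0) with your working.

0

flip (304507/805805) -> (805805/304507): both odd, 304507 mod 4 = 3, 805805 mod 4 = 1, so the flip contributes +1; sign now +1
(805805/304507): 805805 mod 304507 = 196791, so (805805/304507) = (196791/304507)
flip (196791/304507) -> (304507/196791): both odd, 196791 mod 4 = 3, 304507 mod 4 = 3, so the flip contributes -1; sign now -1
(304507/196791): 304507 mod 196791 = 107716, so (304507/196791) = (107716/196791)
factor out 2^2: 107716 = 2^2·26929; with 196791 mod 8 = 7, (2/196791) = +1; sign now -1; continue with (26929/196791)
flip (26929/196791) -> (196791/26929): both odd, 26929 mod 4 = 1, 196791 mod 4 = 3, so the flip contributes +1; sign now -1
(196791/26929): 196791 mod 26929 = 8288, so (196791/26929) = (8288/26929)
factor out 2^5: 8288 = 2^5·259; with 26929 mod 8 = 1, (2/26929) = +1; sign now -1; continue with (259/26929)
flip (259/26929) -> (26929/259): both odd, 259 mod 4 = 3, 26929 mod 4 = 1, so the flip contributes +1; sign now -1
(26929/259): 26929 mod 259 = 252, so (26929/259) = (252/259)
factor out 2^2: 252 = 2^2·63; with 259 mod 8 = 3, (2/259) = -1; sign now -1; continue with (63/259)
flip (63/259) -> (259/63): both odd, 63 mod 4 = 3, 259 mod 4 = 3, so the flip contributes -1; sign now +1
(259/63): 259 mod 63 = 7, so (259/63) = (7/63)
flip (7/63) -> (63/7): both odd, 7 mod 4 = 3, 63 mod 4 = 3, so the flip contributes -1; sign now -1
(63/7): 63 mod 7 = 0, so (63/7) = (0/7)
reached (0/7); gcd(a, n) > 1, so (0/7) = 0 and the symbol is 0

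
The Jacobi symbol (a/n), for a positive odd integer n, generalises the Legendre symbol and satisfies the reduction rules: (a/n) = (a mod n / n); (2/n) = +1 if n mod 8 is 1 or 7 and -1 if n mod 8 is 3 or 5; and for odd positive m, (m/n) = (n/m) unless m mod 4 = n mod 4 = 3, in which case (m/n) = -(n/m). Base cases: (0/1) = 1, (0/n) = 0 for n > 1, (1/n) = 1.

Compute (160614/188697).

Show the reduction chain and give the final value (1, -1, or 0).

factor out 2^1: 160614 = 2^1·80307; with 188697 mod 8 = 1, (2/188697) = +1; sign now +1; continue with (80307/188697)
flip (80307/188697) -> (188697/80307): both odd, 80307 mod 4 = 3, 188697 mod 4 = 1, so the flip contributes +1; sign now +1
(188697/80307): 188697 mod 80307 = 28083, so (188697/80307) = (28083/80307)
flip (28083/80307) -> (80307/28083): both odd, 28083 mod 4 = 3, 80307 mod 4 = 3, so the flip contributes -1; sign now -1
(80307/28083): 80307 mod 28083 = 24141, so (80307/28083) = (24141/28083)
flip (24141/28083) -> (28083/24141): both odd, 24141 mod 4 = 1, 28083 mod 4 = 3, so the flip contributes +1; sign now -1
(28083/24141): 28083 mod 24141 = 3942, so (28083/24141) = (3942/24141)
factor out 2^1: 3942 = 2^1·1971; with 24141 mod 8 = 5, (2/24141) = -1; sign now +1; continue with (1971/24141)
flip (1971/24141) -> (24141/1971): both odd, 1971 mod 4 = 3, 24141 mod 4 = 1, so the flip contributes +1; sign now +1
(24141/1971): 24141 mod 1971 = 489, so (24141/1971) = (489/1971)
flip (489/1971) -> (1971/489): both odd, 489 mod 4 = 1, 1971 mod 4 = 3, so the flip contributes +1; sign now +1
(1971/489): 1971 mod 489 = 15, so (1971/489) = (15/489)
flip (15/489) -> (489/15): both odd, 15 mod 4 = 3, 489 mod 4 = 1, so the flip contributes +1; sign now +1
(489/15): 489 mod 15 = 9, so (489/15) = (9/15)
flip (9/15) -> (15/9): both odd, 9 mod 4 = 1, 15 mod 4 = 3, so the flip contributes +1; sign now +1
(15/9): 15 mod 9 = 6, so (15/9) = (6/9)
factor out 2^1: 6 = 2^1·3; with 9 mod 8 = 1, (2/9) = +1; sign now +1; continue with (3/9)
flip (3/9) -> (9/3): both odd, 3 mod 4 = 3, 9 mod 4 = 1, so the flip contributes +1; sign now +1
(9/3): 9 mod 3 = 0, so (9/3) = (0/3)
reached (0/3); gcd(a, n) > 1, so (0/3) = 0 and the symbol is 0

0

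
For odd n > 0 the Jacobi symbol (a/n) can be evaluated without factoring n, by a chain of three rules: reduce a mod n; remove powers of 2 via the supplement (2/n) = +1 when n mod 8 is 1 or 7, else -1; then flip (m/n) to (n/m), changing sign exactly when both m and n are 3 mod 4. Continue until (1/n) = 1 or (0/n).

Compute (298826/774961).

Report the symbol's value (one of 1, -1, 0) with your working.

0

factor out 2^1: 298826 = 2^1·149413; with 774961 mod 8 = 1, (2/774961) = +1; sign now +1; continue with (149413/774961)
flip (149413/774961) -> (774961/149413): both odd, 149413 mod 4 = 1, 774961 mod 4 = 1, so the flip contributes +1; sign now +1
(774961/149413): 774961 mod 149413 = 27896, so (774961/149413) = (27896/149413)
factor out 2^3: 27896 = 2^3·3487; with 149413 mod 8 = 5, (2/149413) = -1; sign now -1; continue with (3487/149413)
flip (3487/149413) -> (149413/3487): both odd, 3487 mod 4 = 3, 149413 mod 4 = 1, so the flip contributes +1; sign now -1
(149413/3487): 149413 mod 3487 = 2959, so (149413/3487) = (2959/3487)
flip (2959/3487) -> (3487/2959): both odd, 2959 mod 4 = 3, 3487 mod 4 = 3, so the flip contributes -1; sign now +1
(3487/2959): 3487 mod 2959 = 528, so (3487/2959) = (528/2959)
factor out 2^4: 528 = 2^4·33; with 2959 mod 8 = 7, (2/2959) = +1; sign now +1; continue with (33/2959)
flip (33/2959) -> (2959/33): both odd, 33 mod 4 = 1, 2959 mod 4 = 3, so the flip contributes +1; sign now +1
(2959/33): 2959 mod 33 = 22, so (2959/33) = (22/33)
factor out 2^1: 22 = 2^1·11; with 33 mod 8 = 1, (2/33) = +1; sign now +1; continue with (11/33)
flip (11/33) -> (33/11): both odd, 11 mod 4 = 3, 33 mod 4 = 1, so the flip contributes +1; sign now +1
(33/11): 33 mod 11 = 0, so (33/11) = (0/11)
reached (0/11); gcd(a, n) > 1, so (0/11) = 0 and the symbol is 0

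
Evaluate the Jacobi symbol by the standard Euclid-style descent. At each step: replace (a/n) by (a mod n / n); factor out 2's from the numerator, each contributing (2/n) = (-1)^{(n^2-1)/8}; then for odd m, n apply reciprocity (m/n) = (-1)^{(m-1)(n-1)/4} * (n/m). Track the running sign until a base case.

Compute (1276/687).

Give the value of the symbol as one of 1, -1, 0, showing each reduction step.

-1

(1276/687): 1276 mod 687 = 589, so (1276/687) = (589/687)
flip (589/687) -> (687/589): both odd, 589 mod 4 = 1, 687 mod 4 = 3, so the flip contributes +1; sign now +1
(687/589): 687 mod 589 = 98, so (687/589) = (98/589)
factor out 2^1: 98 = 2^1·49; with 589 mod 8 = 5, (2/589) = -1; sign now -1; continue with (49/589)
flip (49/589) -> (589/49): both odd, 49 mod 4 = 1, 589 mod 4 = 1, so the flip contributes +1; sign now -1
(589/49): 589 mod 49 = 1, so (589/49) = (1/49)
reached (1/49) = 1, so the symbol is -1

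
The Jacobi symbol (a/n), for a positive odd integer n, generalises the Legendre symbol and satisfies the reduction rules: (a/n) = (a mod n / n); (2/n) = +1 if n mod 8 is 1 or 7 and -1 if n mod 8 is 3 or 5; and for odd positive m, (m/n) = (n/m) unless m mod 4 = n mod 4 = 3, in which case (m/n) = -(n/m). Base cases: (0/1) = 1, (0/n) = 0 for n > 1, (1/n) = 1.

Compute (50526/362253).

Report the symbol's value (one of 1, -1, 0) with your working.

50526 = 2^1·25263; (2/362253) = -1 since 362253 mod 8 = 5, so (50526/362253) = (-1)^1·(25263/362253); sign now -1
reciprocity: (25263/362253) = +1·(362253/25263) since 25263 mod 4 = 3, 362253 mod 4 = 1; sign now -1
(362253/25263) = (8571/25263)   [reduce mod 25263]
reciprocity: (8571/25263) = -1·(25263/8571) since 8571 mod 4 = 3, 25263 mod 4 = 3; sign now +1
(25263/8571) = (8121/8571)   [reduce mod 8571]
reciprocity: (8121/8571) = +1·(8571/8121) since 8121 mod 4 = 1, 8571 mod 4 = 3; sign now +1
(8571/8121) = (450/8121)   [reduce mod 8121]
450 = 2^1·225; (2/8121) = +1 since 8121 mod 8 = 1, so (450/8121) = (+1)^1·(225/8121); sign now +1
reciprocity: (225/8121) = +1·(8121/225) since 225 mod 4 = 1, 8121 mod 4 = 1; sign now +1
(8121/225) = (21/225)   [reduce mod 225]
reciprocity: (21/225) = +1·(225/21) since 21 mod 4 = 1, 225 mod 4 = 1; sign now +1
(225/21) = (15/21)   [reduce mod 21]
reciprocity: (15/21) = +1·(21/15) since 15 mod 4 = 3, 21 mod 4 = 1; sign now +1
(21/15) = (6/15)   [reduce mod 15]
6 = 2^1·3; (2/15) = +1 since 15 mod 8 = 7, so (6/15) = (+1)^1·(3/15); sign now +1
reciprocity: (3/15) = -1·(15/3) since 3 mod 4 = 3, 15 mod 4 = 3; sign now -1
(15/3) = (0/3)   [reduce mod 3]
(0/3) = 0   [gcd(a, n) > 1]; final value = 0

0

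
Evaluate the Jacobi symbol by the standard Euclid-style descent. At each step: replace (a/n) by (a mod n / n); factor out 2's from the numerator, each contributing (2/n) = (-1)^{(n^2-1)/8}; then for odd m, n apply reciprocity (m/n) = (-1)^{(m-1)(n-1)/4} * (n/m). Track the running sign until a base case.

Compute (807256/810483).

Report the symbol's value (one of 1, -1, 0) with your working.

factor out 2^3: 807256 = 2^3·100907; with 810483 mod 8 = 3, (2/810483) = -1; sign now -1; continue with (100907/810483)
flip (100907/810483) -> (810483/100907): both odd, 100907 mod 4 = 3, 810483 mod 4 = 3, so the flip contributes -1; sign now +1
(810483/100907): 810483 mod 100907 = 3227, so (810483/100907) = (3227/100907)
flip (3227/100907) -> (100907/3227): both odd, 3227 mod 4 = 3, 100907 mod 4 = 3, so the flip contributes -1; sign now -1
(100907/3227): 100907 mod 3227 = 870, so (100907/3227) = (870/3227)
factor out 2^1: 870 = 2^1·435; with 3227 mod 8 = 3, (2/3227) = -1; sign now +1; continue with (435/3227)
flip (435/3227) -> (3227/435): both odd, 435 mod 4 = 3, 3227 mod 4 = 3, so the flip contributes -1; sign now -1
(3227/435): 3227 mod 435 = 182, so (3227/435) = (182/435)
factor out 2^1: 182 = 2^1·91; with 435 mod 8 = 3, (2/435) = -1; sign now +1; continue with (91/435)
flip (91/435) -> (435/91): both odd, 91 mod 4 = 3, 435 mod 4 = 3, so the flip contributes -1; sign now -1
(435/91): 435 mod 91 = 71, so (435/91) = (71/91)
flip (71/91) -> (91/71): both odd, 71 mod 4 = 3, 91 mod 4 = 3, so the flip contributes -1; sign now +1
(91/71): 91 mod 71 = 20, so (91/71) = (20/71)
factor out 2^2: 20 = 2^2·5; with 71 mod 8 = 7, (2/71) = +1; sign now +1; continue with (5/71)
flip (5/71) -> (71/5): both odd, 5 mod 4 = 1, 71 mod 4 = 3, so the flip contributes +1; sign now +1
(71/5): 71 mod 5 = 1, so (71/5) = (1/5)
reached (1/5) = 1, so the symbol is +1

1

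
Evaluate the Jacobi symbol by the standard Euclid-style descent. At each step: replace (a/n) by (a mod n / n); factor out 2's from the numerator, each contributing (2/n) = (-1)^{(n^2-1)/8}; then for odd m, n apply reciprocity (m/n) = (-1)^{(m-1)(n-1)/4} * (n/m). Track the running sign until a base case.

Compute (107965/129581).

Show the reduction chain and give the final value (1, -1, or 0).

reciprocity: (107965/129581) = +1·(129581/107965) since 107965 mod 4 = 1, 129581 mod 4 = 1; sign now +1
(129581/107965) = (21616/107965)   [reduce mod 107965]
21616 = 2^4·1351; (2/107965) = -1 since 107965 mod 8 = 5, so (21616/107965) = (-1)^4·(1351/107965); sign now +1
reciprocity: (1351/107965) = +1·(107965/1351) since 1351 mod 4 = 3, 107965 mod 4 = 1; sign now +1
(107965/1351) = (1236/1351)   [reduce mod 1351]
1236 = 2^2·309; (2/1351) = +1 since 1351 mod 8 = 7, so (1236/1351) = (+1)^2·(309/1351); sign now +1
reciprocity: (309/1351) = +1·(1351/309) since 309 mod 4 = 1, 1351 mod 4 = 3; sign now +1
(1351/309) = (115/309)   [reduce mod 309]
reciprocity: (115/309) = +1·(309/115) since 115 mod 4 = 3, 309 mod 4 = 1; sign now +1
(309/115) = (79/115)   [reduce mod 115]
reciprocity: (79/115) = -1·(115/79) since 79 mod 4 = 3, 115 mod 4 = 3; sign now -1
(115/79) = (36/79)   [reduce mod 79]
36 = 2^2·9; (2/79) = +1 since 79 mod 8 = 7, so (36/79) = (+1)^2·(9/79); sign now -1
reciprocity: (9/79) = +1·(79/9) since 9 mod 4 = 1, 79 mod 4 = 3; sign now -1
(79/9) = (7/9)   [reduce mod 9]
reciprocity: (7/9) = +1·(9/7) since 7 mod 4 = 3, 9 mod 4 = 1; sign now -1
(9/7) = (2/7)   [reduce mod 7]
2 = 2^1·1; (2/7) = +1 since 7 mod 8 = 7, so (2/7) = (+1)^1·(1/7); sign now -1
(1/7) = 1; final value = sign = -1

-1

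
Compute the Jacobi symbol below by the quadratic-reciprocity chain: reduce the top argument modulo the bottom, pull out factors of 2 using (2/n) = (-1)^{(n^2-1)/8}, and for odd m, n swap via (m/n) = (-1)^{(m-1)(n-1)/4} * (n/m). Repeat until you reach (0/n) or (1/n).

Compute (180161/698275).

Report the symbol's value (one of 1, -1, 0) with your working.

1

reciprocity: (180161/698275) = +1·(698275/180161) since 180161 mod 4 = 1, 698275 mod 4 = 3; sign now +1
(698275/180161) = (157792/180161)   [reduce mod 180161]
157792 = 2^5·4931; (2/180161) = +1 since 180161 mod 8 = 1, so (157792/180161) = (+1)^5·(4931/180161); sign now +1
reciprocity: (4931/180161) = +1·(180161/4931) since 4931 mod 4 = 3, 180161 mod 4 = 1; sign now +1
(180161/4931) = (2645/4931)   [reduce mod 4931]
reciprocity: (2645/4931) = +1·(4931/2645) since 2645 mod 4 = 1, 4931 mod 4 = 3; sign now +1
(4931/2645) = (2286/2645)   [reduce mod 2645]
2286 = 2^1·1143; (2/2645) = -1 since 2645 mod 8 = 5, so (2286/2645) = (-1)^1·(1143/2645); sign now -1
reciprocity: (1143/2645) = +1·(2645/1143) since 1143 mod 4 = 3, 2645 mod 4 = 1; sign now -1
(2645/1143) = (359/1143)   [reduce mod 1143]
reciprocity: (359/1143) = -1·(1143/359) since 359 mod 4 = 3, 1143 mod 4 = 3; sign now +1
(1143/359) = (66/359)   [reduce mod 359]
66 = 2^1·33; (2/359) = +1 since 359 mod 8 = 7, so (66/359) = (+1)^1·(33/359); sign now +1
reciprocity: (33/359) = +1·(359/33) since 33 mod 4 = 1, 359 mod 4 = 3; sign now +1
(359/33) = (29/33)   [reduce mod 33]
reciprocity: (29/33) = +1·(33/29) since 29 mod 4 = 1, 33 mod 4 = 1; sign now +1
(33/29) = (4/29)   [reduce mod 29]
4 = 2^2·1; (2/29) = -1 since 29 mod 8 = 5, so (4/29) = (-1)^2·(1/29); sign now +1
(1/29) = 1; final value = sign = +1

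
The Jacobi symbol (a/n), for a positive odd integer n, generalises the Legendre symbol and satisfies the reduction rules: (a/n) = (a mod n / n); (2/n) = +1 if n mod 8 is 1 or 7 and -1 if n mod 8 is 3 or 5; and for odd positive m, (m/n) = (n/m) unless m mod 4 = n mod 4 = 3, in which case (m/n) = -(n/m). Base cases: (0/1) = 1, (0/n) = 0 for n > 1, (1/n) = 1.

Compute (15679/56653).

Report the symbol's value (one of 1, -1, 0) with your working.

-1

reciprocity: (15679/56653) = +1·(56653/15679) since 15679 mod 4 = 3, 56653 mod 4 = 1; sign now +1
(56653/15679) = (9616/15679)   [reduce mod 15679]
9616 = 2^4·601; (2/15679) = +1 since 15679 mod 8 = 7, so (9616/15679) = (+1)^4·(601/15679); sign now +1
reciprocity: (601/15679) = +1·(15679/601) since 601 mod 4 = 1, 15679 mod 4 = 3; sign now +1
(15679/601) = (53/601)   [reduce mod 601]
reciprocity: (53/601) = +1·(601/53) since 53 mod 4 = 1, 601 mod 4 = 1; sign now +1
(601/53) = (18/53)   [reduce mod 53]
18 = 2^1·9; (2/53) = -1 since 53 mod 8 = 5, so (18/53) = (-1)^1·(9/53); sign now -1
reciprocity: (9/53) = +1·(53/9) since 9 mod 4 = 1, 53 mod 4 = 1; sign now -1
(53/9) = (8/9)   [reduce mod 9]
8 = 2^3·1; (2/9) = +1 since 9 mod 8 = 1, so (8/9) = (+1)^3·(1/9); sign now -1
(1/9) = 1; final value = sign = -1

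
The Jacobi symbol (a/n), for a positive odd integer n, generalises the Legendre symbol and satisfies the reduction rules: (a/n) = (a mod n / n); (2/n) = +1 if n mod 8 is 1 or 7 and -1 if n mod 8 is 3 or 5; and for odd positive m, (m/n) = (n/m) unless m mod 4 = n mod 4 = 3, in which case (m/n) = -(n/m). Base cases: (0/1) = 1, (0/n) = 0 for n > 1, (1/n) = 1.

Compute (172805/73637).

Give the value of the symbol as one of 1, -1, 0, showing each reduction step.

(172805/73637): 172805 mod 73637 = 25531, so (172805/73637) = (25531/73637)
flip (25531/73637) -> (73637/25531): both odd, 25531 mod 4 = 3, 73637 mod 4 = 1, so the flip contributes +1; sign now +1
(73637/25531): 73637 mod 25531 = 22575, so (73637/25531) = (22575/25531)
flip (22575/25531) -> (25531/22575): both odd, 22575 mod 4 = 3, 25531 mod 4 = 3, so the flip contributes -1; sign now -1
(25531/22575): 25531 mod 22575 = 2956, so (25531/22575) = (2956/22575)
factor out 2^2: 2956 = 2^2·739; with 22575 mod 8 = 7, (2/22575) = +1; sign now -1; continue with (739/22575)
flip (739/22575) -> (22575/739): both odd, 739 mod 4 = 3, 22575 mod 4 = 3, so the flip contributes -1; sign now +1
(22575/739): 22575 mod 739 = 405, so (22575/739) = (405/739)
flip (405/739) -> (739/405): both odd, 405 mod 4 = 1, 739 mod 4 = 3, so the flip contributes +1; sign now +1
(739/405): 739 mod 405 = 334, so (739/405) = (334/405)
factor out 2^1: 334 = 2^1·167; with 405 mod 8 = 5, (2/405) = -1; sign now -1; continue with (167/405)
flip (167/405) -> (405/167): both odd, 167 mod 4 = 3, 405 mod 4 = 1, so the flip contributes +1; sign now -1
(405/167): 405 mod 167 = 71, so (405/167) = (71/167)
flip (71/167) -> (167/71): both odd, 71 mod 4 = 3, 167 mod 4 = 3, so the flip contributes -1; sign now +1
(167/71): 167 mod 71 = 25, so (167/71) = (25/71)
flip (25/71) -> (71/25): both odd, 25 mod 4 = 1, 71 mod 4 = 3, so the flip contributes +1; sign now +1
(71/25): 71 mod 25 = 21, so (71/25) = (21/25)
flip (21/25) -> (25/21): both odd, 21 mod 4 = 1, 25 mod 4 = 1, so the flip contributes +1; sign now +1
(25/21): 25 mod 21 = 4, so (25/21) = (4/21)
factor out 2^2: 4 = 2^2·1; with 21 mod 8 = 5, (2/21) = -1; sign now +1; continue with (1/21)
reached (1/21) = 1, so the symbol is +1

1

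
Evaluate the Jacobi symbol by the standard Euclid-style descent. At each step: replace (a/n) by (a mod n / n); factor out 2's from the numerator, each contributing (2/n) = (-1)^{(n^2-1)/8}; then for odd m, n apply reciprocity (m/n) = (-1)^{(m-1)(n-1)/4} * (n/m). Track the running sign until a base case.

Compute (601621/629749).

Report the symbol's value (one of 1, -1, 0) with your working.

1

flip (601621/629749) -> (629749/601621): both odd, 601621 mod 4 = 1, 629749 mod 4 = 1, so the flip contributes +1; sign now +1
(629749/601621): 629749 mod 601621 = 28128, so (629749/601621) = (28128/601621)
factor out 2^5: 28128 = 2^5·879; with 601621 mod 8 = 5, (2/601621) = -1; sign now -1; continue with (879/601621)
flip (879/601621) -> (601621/879): both odd, 879 mod 4 = 3, 601621 mod 4 = 1, so the flip contributes +1; sign now -1
(601621/879): 601621 mod 879 = 385, so (601621/879) = (385/879)
flip (385/879) -> (879/385): both odd, 385 mod 4 = 1, 879 mod 4 = 3, so the flip contributes +1; sign now -1
(879/385): 879 mod 385 = 109, so (879/385) = (109/385)
flip (109/385) -> (385/109): both odd, 109 mod 4 = 1, 385 mod 4 = 1, so the flip contributes +1; sign now -1
(385/109): 385 mod 109 = 58, so (385/109) = (58/109)
factor out 2^1: 58 = 2^1·29; with 109 mod 8 = 5, (2/109) = -1; sign now +1; continue with (29/109)
flip (29/109) -> (109/29): both odd, 29 mod 4 = 1, 109 mod 4 = 1, so the flip contributes +1; sign now +1
(109/29): 109 mod 29 = 22, so (109/29) = (22/29)
factor out 2^1: 22 = 2^1·11; with 29 mod 8 = 5, (2/29) = -1; sign now -1; continue with (11/29)
flip (11/29) -> (29/11): both odd, 11 mod 4 = 3, 29 mod 4 = 1, so the flip contributes +1; sign now -1
(29/11): 29 mod 11 = 7, so (29/11) = (7/11)
flip (7/11) -> (11/7): both odd, 7 mod 4 = 3, 11 mod 4 = 3, so the flip contributes -1; sign now +1
(11/7): 11 mod 7 = 4, so (11/7) = (4/7)
factor out 2^2: 4 = 2^2·1; with 7 mod 8 = 7, (2/7) = +1; sign now +1; continue with (1/7)
reached (1/7) = 1, so the symbol is +1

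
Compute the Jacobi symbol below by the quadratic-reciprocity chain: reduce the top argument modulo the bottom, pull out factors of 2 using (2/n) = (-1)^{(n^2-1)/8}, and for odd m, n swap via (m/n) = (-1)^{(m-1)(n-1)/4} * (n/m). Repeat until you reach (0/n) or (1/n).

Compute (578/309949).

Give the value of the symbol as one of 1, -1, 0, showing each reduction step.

-1

578 = 2^1·289; (2/309949) = -1 since 309949 mod 8 = 5, so (578/309949) = (-1)^1·(289/309949); sign now -1
reciprocity: (289/309949) = +1·(309949/289) since 289 mod 4 = 1, 309949 mod 4 = 1; sign now -1
(309949/289) = (141/289)   [reduce mod 289]
reciprocity: (141/289) = +1·(289/141) since 141 mod 4 = 1, 289 mod 4 = 1; sign now -1
(289/141) = (7/141)   [reduce mod 141]
reciprocity: (7/141) = +1·(141/7) since 7 mod 4 = 3, 141 mod 4 = 1; sign now -1
(141/7) = (1/7)   [reduce mod 7]
(1/7) = 1; final value = sign = -1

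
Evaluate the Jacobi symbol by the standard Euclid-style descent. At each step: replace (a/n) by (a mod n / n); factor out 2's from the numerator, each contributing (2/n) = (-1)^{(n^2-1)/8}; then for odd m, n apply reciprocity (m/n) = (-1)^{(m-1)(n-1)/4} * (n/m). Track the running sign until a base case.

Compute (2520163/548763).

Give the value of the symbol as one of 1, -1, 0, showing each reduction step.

(2520163/548763) = (325111/548763)   [reduce mod 548763]
reciprocity: (325111/548763) = -1·(548763/325111) since 325111 mod 4 = 3, 548763 mod 4 = 3; sign now -1
(548763/325111) = (223652/325111)   [reduce mod 325111]
223652 = 2^2·55913; (2/325111) = +1 since 325111 mod 8 = 7, so (223652/325111) = (+1)^2·(55913/325111); sign now -1
reciprocity: (55913/325111) = +1·(325111/55913) since 55913 mod 4 = 1, 325111 mod 4 = 3; sign now -1
(325111/55913) = (45546/55913)   [reduce mod 55913]
45546 = 2^1·22773; (2/55913) = +1 since 55913 mod 8 = 1, so (45546/55913) = (+1)^1·(22773/55913); sign now -1
reciprocity: (22773/55913) = +1·(55913/22773) since 22773 mod 4 = 1, 55913 mod 4 = 1; sign now -1
(55913/22773) = (10367/22773)   [reduce mod 22773]
reciprocity: (10367/22773) = +1·(22773/10367) since 10367 mod 4 = 3, 22773 mod 4 = 1; sign now -1
(22773/10367) = (2039/10367)   [reduce mod 10367]
reciprocity: (2039/10367) = -1·(10367/2039) since 2039 mod 4 = 3, 10367 mod 4 = 3; sign now +1
(10367/2039) = (172/2039)   [reduce mod 2039]
172 = 2^2·43; (2/2039) = +1 since 2039 mod 8 = 7, so (172/2039) = (+1)^2·(43/2039); sign now +1
reciprocity: (43/2039) = -1·(2039/43) since 43 mod 4 = 3, 2039 mod 4 = 3; sign now -1
(2039/43) = (18/43)   [reduce mod 43]
18 = 2^1·9; (2/43) = -1 since 43 mod 8 = 3, so (18/43) = (-1)^1·(9/43); sign now +1
reciprocity: (9/43) = +1·(43/9) since 9 mod 4 = 1, 43 mod 4 = 3; sign now +1
(43/9) = (7/9)   [reduce mod 9]
reciprocity: (7/9) = +1·(9/7) since 7 mod 4 = 3, 9 mod 4 = 1; sign now +1
(9/7) = (2/7)   [reduce mod 7]
2 = 2^1·1; (2/7) = +1 since 7 mod 8 = 7, so (2/7) = (+1)^1·(1/7); sign now +1
(1/7) = 1; final value = sign = +1

1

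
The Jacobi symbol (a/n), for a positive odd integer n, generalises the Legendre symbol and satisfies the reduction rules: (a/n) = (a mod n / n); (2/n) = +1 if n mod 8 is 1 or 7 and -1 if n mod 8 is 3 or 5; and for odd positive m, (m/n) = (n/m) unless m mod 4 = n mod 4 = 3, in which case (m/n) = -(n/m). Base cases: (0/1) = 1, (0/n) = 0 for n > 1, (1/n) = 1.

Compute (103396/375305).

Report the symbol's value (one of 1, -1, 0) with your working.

103396 = 2^2·25849; (2/375305) = +1 since 375305 mod 8 = 1, so (103396/375305) = (+1)^2·(25849/375305); sign now +1
reciprocity: (25849/375305) = +1·(375305/25849) since 25849 mod 4 = 1, 375305 mod 4 = 1; sign now +1
(375305/25849) = (13419/25849)   [reduce mod 25849]
reciprocity: (13419/25849) = +1·(25849/13419) since 13419 mod 4 = 3, 25849 mod 4 = 1; sign now +1
(25849/13419) = (12430/13419)   [reduce mod 13419]
12430 = 2^1·6215; (2/13419) = -1 since 13419 mod 8 = 3, so (12430/13419) = (-1)^1·(6215/13419); sign now -1
reciprocity: (6215/13419) = -1·(13419/6215) since 6215 mod 4 = 3, 13419 mod 4 = 3; sign now +1
(13419/6215) = (989/6215)   [reduce mod 6215]
reciprocity: (989/6215) = +1·(6215/989) since 989 mod 4 = 1, 6215 mod 4 = 3; sign now +1
(6215/989) = (281/989)   [reduce mod 989]
reciprocity: (281/989) = +1·(989/281) since 281 mod 4 = 1, 989 mod 4 = 1; sign now +1
(989/281) = (146/281)   [reduce mod 281]
146 = 2^1·73; (2/281) = +1 since 281 mod 8 = 1, so (146/281) = (+1)^1·(73/281); sign now +1
reciprocity: (73/281) = +1·(281/73) since 73 mod 4 = 1, 281 mod 4 = 1; sign now +1
(281/73) = (62/73)   [reduce mod 73]
62 = 2^1·31; (2/73) = +1 since 73 mod 8 = 1, so (62/73) = (+1)^1·(31/73); sign now +1
reciprocity: (31/73) = +1·(73/31) since 31 mod 4 = 3, 73 mod 4 = 1; sign now +1
(73/31) = (11/31)   [reduce mod 31]
reciprocity: (11/31) = -1·(31/11) since 11 mod 4 = 3, 31 mod 4 = 3; sign now -1
(31/11) = (9/11)   [reduce mod 11]
reciprocity: (9/11) = +1·(11/9) since 9 mod 4 = 1, 11 mod 4 = 3; sign now -1
(11/9) = (2/9)   [reduce mod 9]
2 = 2^1·1; (2/9) = +1 since 9 mod 8 = 1, so (2/9) = (+1)^1·(1/9); sign now -1
(1/9) = 1; final value = sign = -1

-1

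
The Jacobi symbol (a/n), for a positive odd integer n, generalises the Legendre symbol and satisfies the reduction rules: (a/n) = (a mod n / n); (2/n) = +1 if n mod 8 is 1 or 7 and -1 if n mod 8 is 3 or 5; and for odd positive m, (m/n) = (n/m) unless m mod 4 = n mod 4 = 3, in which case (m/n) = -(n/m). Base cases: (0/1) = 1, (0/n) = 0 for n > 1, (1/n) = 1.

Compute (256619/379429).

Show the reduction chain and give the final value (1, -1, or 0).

-1

flip (256619/379429) -> (379429/256619): both odd, 256619 mod 4 = 3, 379429 mod 4 = 1, so the flip contributes +1; sign now +1
(379429/256619): 379429 mod 256619 = 122810, so (379429/256619) = (122810/256619)
factor out 2^1: 122810 = 2^1·61405; with 256619 mod 8 = 3, (2/256619) = -1; sign now -1; continue with (61405/256619)
flip (61405/256619) -> (256619/61405): both odd, 61405 mod 4 = 1, 256619 mod 4 = 3, so the flip contributes +1; sign now -1
(256619/61405): 256619 mod 61405 = 10999, so (256619/61405) = (10999/61405)
flip (10999/61405) -> (61405/10999): both odd, 10999 mod 4 = 3, 61405 mod 4 = 1, so the flip contributes +1; sign now -1
(61405/10999): 61405 mod 10999 = 6410, so (61405/10999) = (6410/10999)
factor out 2^1: 6410 = 2^1·3205; with 10999 mod 8 = 7, (2/10999) = +1; sign now -1; continue with (3205/10999)
flip (3205/10999) -> (10999/3205): both odd, 3205 mod 4 = 1, 10999 mod 4 = 3, so the flip contributes +1; sign now -1
(10999/3205): 10999 mod 3205 = 1384, so (10999/3205) = (1384/3205)
factor out 2^3: 1384 = 2^3·173; with 3205 mod 8 = 5, (2/3205) = -1; sign now +1; continue with (173/3205)
flip (173/3205) -> (3205/173): both odd, 173 mod 4 = 1, 3205 mod 4 = 1, so the flip contributes +1; sign now +1
(3205/173): 3205 mod 173 = 91, so (3205/173) = (91/173)
flip (91/173) -> (173/91): both odd, 91 mod 4 = 3, 173 mod 4 = 1, so the flip contributes +1; sign now +1
(173/91): 173 mod 91 = 82, so (173/91) = (82/91)
factor out 2^1: 82 = 2^1·41; with 91 mod 8 = 3, (2/91) = -1; sign now -1; continue with (41/91)
flip (41/91) -> (91/41): both odd, 41 mod 4 = 1, 91 mod 4 = 3, so the flip contributes +1; sign now -1
(91/41): 91 mod 41 = 9, so (91/41) = (9/41)
flip (9/41) -> (41/9): both odd, 9 mod 4 = 1, 41 mod 4 = 1, so the flip contributes +1; sign now -1
(41/9): 41 mod 9 = 5, so (41/9) = (5/9)
flip (5/9) -> (9/5): both odd, 5 mod 4 = 1, 9 mod 4 = 1, so the flip contributes +1; sign now -1
(9/5): 9 mod 5 = 4, so (9/5) = (4/5)
factor out 2^2: 4 = 2^2·1; with 5 mod 8 = 5, (2/5) = -1; sign now -1; continue with (1/5)
reached (1/5) = 1, so the symbol is -1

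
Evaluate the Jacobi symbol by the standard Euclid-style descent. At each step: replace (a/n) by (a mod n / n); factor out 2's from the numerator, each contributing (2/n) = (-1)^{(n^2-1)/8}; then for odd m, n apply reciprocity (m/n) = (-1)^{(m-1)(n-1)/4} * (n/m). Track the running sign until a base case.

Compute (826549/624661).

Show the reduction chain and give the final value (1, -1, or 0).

(826549/624661): 826549 mod 624661 = 201888, so (826549/624661) = (201888/624661)
factor out 2^5: 201888 = 2^5·6309; with 624661 mod 8 = 5, (2/624661) = -1; sign now -1; continue with (6309/624661)
flip (6309/624661) -> (624661/6309): both odd, 6309 mod 4 = 1, 624661 mod 4 = 1, so the flip contributes +1; sign now -1
(624661/6309): 624661 mod 6309 = 70, so (624661/6309) = (70/6309)
factor out 2^1: 70 = 2^1·35; with 6309 mod 8 = 5, (2/6309) = -1; sign now +1; continue with (35/6309)
flip (35/6309) -> (6309/35): both odd, 35 mod 4 = 3, 6309 mod 4 = 1, so the flip contributes +1; sign now +1
(6309/35): 6309 mod 35 = 9, so (6309/35) = (9/35)
flip (9/35) -> (35/9): both odd, 9 mod 4 = 1, 35 mod 4 = 3, so the flip contributes +1; sign now +1
(35/9): 35 mod 9 = 8, so (35/9) = (8/9)
factor out 2^3: 8 = 2^3·1; with 9 mod 8 = 1, (2/9) = +1; sign now +1; continue with (1/9)
reached (1/9) = 1, so the symbol is +1

1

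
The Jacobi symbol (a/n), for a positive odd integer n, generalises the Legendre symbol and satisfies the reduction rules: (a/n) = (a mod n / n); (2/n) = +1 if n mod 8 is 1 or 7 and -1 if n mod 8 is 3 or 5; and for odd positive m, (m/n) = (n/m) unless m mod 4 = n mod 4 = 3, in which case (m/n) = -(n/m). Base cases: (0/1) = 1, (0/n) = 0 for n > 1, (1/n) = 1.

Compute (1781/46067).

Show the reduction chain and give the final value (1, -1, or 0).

1

reciprocity: (1781/46067) = +1·(46067/1781) since 1781 mod 4 = 1, 46067 mod 4 = 3; sign now +1
(46067/1781) = (1542/1781)   [reduce mod 1781]
1542 = 2^1·771; (2/1781) = -1 since 1781 mod 8 = 5, so (1542/1781) = (-1)^1·(771/1781); sign now -1
reciprocity: (771/1781) = +1·(1781/771) since 771 mod 4 = 3, 1781 mod 4 = 1; sign now -1
(1781/771) = (239/771)   [reduce mod 771]
reciprocity: (239/771) = -1·(771/239) since 239 mod 4 = 3, 771 mod 4 = 3; sign now +1
(771/239) = (54/239)   [reduce mod 239]
54 = 2^1·27; (2/239) = +1 since 239 mod 8 = 7, so (54/239) = (+1)^1·(27/239); sign now +1
reciprocity: (27/239) = -1·(239/27) since 27 mod 4 = 3, 239 mod 4 = 3; sign now -1
(239/27) = (23/27)   [reduce mod 27]
reciprocity: (23/27) = -1·(27/23) since 23 mod 4 = 3, 27 mod 4 = 3; sign now +1
(27/23) = (4/23)   [reduce mod 23]
4 = 2^2·1; (2/23) = +1 since 23 mod 8 = 7, so (4/23) = (+1)^2·(1/23); sign now +1
(1/23) = 1; final value = sign = +1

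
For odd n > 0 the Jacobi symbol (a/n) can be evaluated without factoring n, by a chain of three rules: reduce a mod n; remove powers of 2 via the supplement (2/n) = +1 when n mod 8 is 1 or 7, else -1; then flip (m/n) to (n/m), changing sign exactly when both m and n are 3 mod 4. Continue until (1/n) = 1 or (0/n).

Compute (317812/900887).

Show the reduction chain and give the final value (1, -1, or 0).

factor out 2^2: 317812 = 2^2·79453; with 900887 mod 8 = 7, (2/900887) = +1; sign now +1; continue with (79453/900887)
flip (79453/900887) -> (900887/79453): both odd, 79453 mod 4 = 1, 900887 mod 4 = 3, so the flip contributes +1; sign now +1
(900887/79453): 900887 mod 79453 = 26904, so (900887/79453) = (26904/79453)
factor out 2^3: 26904 = 2^3·3363; with 79453 mod 8 = 5, (2/79453) = -1; sign now -1; continue with (3363/79453)
flip (3363/79453) -> (79453/3363): both odd, 3363 mod 4 = 3, 79453 mod 4 = 1, so the flip contributes +1; sign now -1
(79453/3363): 79453 mod 3363 = 2104, so (79453/3363) = (2104/3363)
factor out 2^3: 2104 = 2^3·263; with 3363 mod 8 = 3, (2/3363) = -1; sign now +1; continue with (263/3363)
flip (263/3363) -> (3363/263): both odd, 263 mod 4 = 3, 3363 mod 4 = 3, so the flip contributes -1; sign now -1
(3363/263): 3363 mod 263 = 207, so (3363/263) = (207/263)
flip (207/263) -> (263/207): both odd, 207 mod 4 = 3, 263 mod 4 = 3, so the flip contributes -1; sign now +1
(263/207): 263 mod 207 = 56, so (263/207) = (56/207)
factor out 2^3: 56 = 2^3·7; with 207 mod 8 = 7, (2/207) = +1; sign now +1; continue with (7/207)
flip (7/207) -> (207/7): both odd, 7 mod 4 = 3, 207 mod 4 = 3, so the flip contributes -1; sign now -1
(207/7): 207 mod 7 = 4, so (207/7) = (4/7)
factor out 2^2: 4 = 2^2·1; with 7 mod 8 = 7, (2/7) = +1; sign now -1; continue with (1/7)
reached (1/7) = 1, so the symbol is -1

-1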